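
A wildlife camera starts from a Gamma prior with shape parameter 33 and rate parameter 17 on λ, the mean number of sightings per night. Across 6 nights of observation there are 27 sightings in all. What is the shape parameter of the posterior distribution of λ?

Total count 27 over total exposure 6 nights.
Gamma(α, β) with Poisson data over total exposure Σt gives posterior Gamma(α+Σx, β+Σt) = Gamma(60, 23).

60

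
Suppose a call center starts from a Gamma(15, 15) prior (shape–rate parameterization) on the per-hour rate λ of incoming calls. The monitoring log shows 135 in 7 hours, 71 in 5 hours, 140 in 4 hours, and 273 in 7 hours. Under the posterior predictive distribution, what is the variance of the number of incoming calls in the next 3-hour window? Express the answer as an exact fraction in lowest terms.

Total count: 135 + 71 + 140 + 273 = 619.
Total exposure: 7 + 5 + 4 + 7 = 23 hours.
Gamma(α, β) with Poisson data over total exposure Σt gives posterior Gamma(α+Σx, β+Σt) = Gamma(634, 38).
The posterior predictive for a window of length T is Negative Binomial with variance T·α'·(β'+T)/β'² = 3·634·41/1444 = 38991/722.

38991/722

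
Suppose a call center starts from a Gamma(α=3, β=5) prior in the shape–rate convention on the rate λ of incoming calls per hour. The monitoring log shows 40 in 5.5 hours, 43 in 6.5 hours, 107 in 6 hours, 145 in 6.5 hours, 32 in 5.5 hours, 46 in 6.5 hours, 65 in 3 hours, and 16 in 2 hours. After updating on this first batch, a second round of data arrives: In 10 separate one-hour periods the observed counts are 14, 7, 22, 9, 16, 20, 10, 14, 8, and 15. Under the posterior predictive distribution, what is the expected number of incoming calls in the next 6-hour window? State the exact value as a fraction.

Total count: 40 + 43 + 107 + 145 + 32 + 46 + 65 + 16 = 494.
Total exposure: 5.5 + 6.5 + 6 + 6.5 + 5.5 + 6.5 + 3 + 2 = 41.5 hours.
After the first batch: Gamma(3 + 494, 5 + 41.5) = Gamma(497, 93/2).
Total count: 14 + 7 + 22 + 9 + 16 + 20 + 10 + 14 + 8 + 15 = 135.
Total exposure: 10 hours.
After the second batch: Gamma(497 + 135, 93/2 + 10) = Gamma(632, 113/2).
Predictive mean over a 6-hour window = T·E[λ|data] = 6·632/(113/2) = 7584/113.

7584/113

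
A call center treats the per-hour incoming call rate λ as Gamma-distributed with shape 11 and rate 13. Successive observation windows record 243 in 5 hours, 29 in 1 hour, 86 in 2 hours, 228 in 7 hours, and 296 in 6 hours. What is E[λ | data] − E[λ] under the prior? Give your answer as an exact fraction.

Total count: 243 + 29 + 86 + 228 + 296 = 882.
Total exposure: 5 + 1 + 2 + 7 + 6 = 21 hours.
By Gamma–Poisson conjugacy, the posterior is Gamma(α + Σx, β + Σt) = Gamma(11 + 882, 13 + 21) = Gamma(893, 34).
Posterior mean = 893/34 = 893/34; prior mean = 11/13 = 11/13. Difference = 893/34 − 11/13 = 11235/442.

11235/442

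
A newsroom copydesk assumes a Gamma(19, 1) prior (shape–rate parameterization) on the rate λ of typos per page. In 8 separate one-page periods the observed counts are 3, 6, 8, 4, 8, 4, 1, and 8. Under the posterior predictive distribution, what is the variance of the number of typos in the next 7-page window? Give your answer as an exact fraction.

Total count: 3 + 6 + 8 + 4 + 8 + 4 + 1 + 8 = 42.
Total exposure: 8 pages.
Gamma(α, β) with Poisson data over total exposure Σt gives posterior Gamma(α+Σx, β+Σt) = Gamma(61, 9).
The posterior predictive for a window of length T is Negative Binomial with variance T·α'·(β'+T)/β'² = 7·61·16/81 = 6832/81.

6832/81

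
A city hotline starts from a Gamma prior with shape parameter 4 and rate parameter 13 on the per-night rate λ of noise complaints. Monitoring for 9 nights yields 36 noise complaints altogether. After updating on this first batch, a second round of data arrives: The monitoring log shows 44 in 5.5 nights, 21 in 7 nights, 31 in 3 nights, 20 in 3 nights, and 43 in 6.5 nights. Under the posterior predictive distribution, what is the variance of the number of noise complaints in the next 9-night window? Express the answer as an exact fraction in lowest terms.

100296/2209

Total count 36 over total exposure 9 nights.
After the first batch: Gamma(4 + 36, 13 + 9) = Gamma(40, 22).
Total count: 44 + 21 + 31 + 20 + 43 = 159.
Total exposure: 5.5 + 7 + 3 + 3 + 6.5 = 25 nights.
After the second batch: Gamma(40 + 159, 22 + 25) = Gamma(199, 47).
The posterior predictive for a window of length T is Negative Binomial with variance T·α'·(β'+T)/β'² = 9·199·56/2209 = 100296/2209.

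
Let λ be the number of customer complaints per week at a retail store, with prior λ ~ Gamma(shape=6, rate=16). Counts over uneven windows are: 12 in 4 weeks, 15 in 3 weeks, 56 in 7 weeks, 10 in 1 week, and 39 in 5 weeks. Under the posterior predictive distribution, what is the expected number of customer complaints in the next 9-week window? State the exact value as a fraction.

69/2

Total count: 12 + 15 + 56 + 10 + 39 = 132.
Total exposure: 4 + 3 + 7 + 1 + 5 = 20 weeks.
Conjugate update: add total count to the shape and total exposure to the rate, giving Gamma(138, 36).
Predictive mean over a 9-week window = T·E[λ|data] = 9·138/36 = 69/2.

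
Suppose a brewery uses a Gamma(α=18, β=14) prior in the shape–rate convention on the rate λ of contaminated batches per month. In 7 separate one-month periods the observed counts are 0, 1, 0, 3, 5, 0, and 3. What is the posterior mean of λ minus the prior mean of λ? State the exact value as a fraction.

Total count: 0 + 1 + 0 + 3 + 5 + 0 + 3 = 12.
Total exposure: 7 months.
The Gamma prior is conjugate for the Poisson rate, so λ | data ~ Gamma(18+12, 14+7) = Gamma(30, 21).
Posterior mean = 30/21 = 10/7; prior mean = 18/14 = 9/7. Difference = 10/7 − 9/7 = 1/7.

1/7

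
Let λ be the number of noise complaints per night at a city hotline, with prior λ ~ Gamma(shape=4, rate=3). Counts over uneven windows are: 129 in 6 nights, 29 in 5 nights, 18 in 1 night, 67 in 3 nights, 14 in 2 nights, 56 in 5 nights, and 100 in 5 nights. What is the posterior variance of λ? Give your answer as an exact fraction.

139/300

Total count: 129 + 29 + 18 + 67 + 14 + 56 + 100 = 413.
Total exposure: 6 + 5 + 1 + 3 + 2 + 5 + 5 = 27 nights.
Conjugate update: add total count to the shape and total exposure to the rate, giving Gamma(417, 30).
Posterior variance = α'/β'² = 417/900 = 139/300.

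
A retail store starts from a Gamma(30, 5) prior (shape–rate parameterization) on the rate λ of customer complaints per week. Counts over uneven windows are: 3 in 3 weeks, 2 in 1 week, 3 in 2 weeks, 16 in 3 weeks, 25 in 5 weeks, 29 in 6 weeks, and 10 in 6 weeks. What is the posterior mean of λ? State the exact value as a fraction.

Total count: 3 + 2 + 3 + 16 + 25 + 29 + 10 = 88.
Total exposure: 3 + 1 + 2 + 3 + 5 + 6 + 6 = 26 weeks.
The Gamma prior is conjugate for the Poisson rate, so λ | data ~ Gamma(30+88, 5+26) = Gamma(118, 31).
Posterior mean = α'/β' = 118/31.

118/31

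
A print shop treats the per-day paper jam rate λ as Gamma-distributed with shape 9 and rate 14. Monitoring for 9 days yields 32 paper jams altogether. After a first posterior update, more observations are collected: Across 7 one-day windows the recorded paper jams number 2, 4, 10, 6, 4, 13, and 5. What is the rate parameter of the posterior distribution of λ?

30

Total count 32 over total exposure 9 days.
After the first batch: Gamma(9 + 32, 14 + 9) = Gamma(41, 23).
Total count: 2 + 4 + 10 + 6 + 4 + 13 + 5 = 44.
Total exposure: 7 days.
After the second batch: Gamma(41 + 44, 23 + 7) = Gamma(85, 30).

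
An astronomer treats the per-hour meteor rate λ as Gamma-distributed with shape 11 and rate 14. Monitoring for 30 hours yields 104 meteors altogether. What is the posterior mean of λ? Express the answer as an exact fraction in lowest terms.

Total count 104 over total exposure 30 hours.
Gamma(α, β) with Poisson data over total exposure Σt gives posterior Gamma(α+Σx, β+Σt) = Gamma(115, 44).
Posterior mean = α'/β' = 115/44.

115/44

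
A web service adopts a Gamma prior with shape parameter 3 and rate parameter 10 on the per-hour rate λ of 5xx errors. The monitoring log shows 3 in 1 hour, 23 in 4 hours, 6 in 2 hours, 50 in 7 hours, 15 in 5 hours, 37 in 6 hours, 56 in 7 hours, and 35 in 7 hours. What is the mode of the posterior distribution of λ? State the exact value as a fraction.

Total count: 3 + 23 + 6 + 50 + 15 + 37 + 56 + 35 = 225.
Total exposure: 1 + 4 + 2 + 7 + 5 + 6 + 7 + 7 = 39 hours.
Conjugate update: add total count to the shape and total exposure to the rate, giving Gamma(228, 49).
Posterior mode = (α'−1)/β' = 227/49.

227/49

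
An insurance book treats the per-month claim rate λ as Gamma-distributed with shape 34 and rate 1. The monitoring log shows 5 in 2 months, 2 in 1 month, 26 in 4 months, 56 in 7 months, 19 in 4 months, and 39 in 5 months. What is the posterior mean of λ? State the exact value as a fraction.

Total count: 5 + 2 + 26 + 56 + 19 + 39 = 147.
Total exposure: 2 + 1 + 4 + 7 + 4 + 5 = 23 months.
Gamma(α, β) with Poisson data over total exposure Σt gives posterior Gamma(α+Σx, β+Σt) = Gamma(181, 24).
Posterior mean = α'/β' = 181/24.

181/24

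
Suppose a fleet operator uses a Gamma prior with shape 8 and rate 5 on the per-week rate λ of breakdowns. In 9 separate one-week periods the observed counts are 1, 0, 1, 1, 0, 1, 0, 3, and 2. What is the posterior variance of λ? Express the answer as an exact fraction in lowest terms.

Total count: 1 + 0 + 1 + 1 + 0 + 1 + 0 + 3 + 2 = 9.
Total exposure: 9 weeks.
Posterior: α' = 8 + 9 = 17, β' = 5 + 9 = 14.
Posterior variance = α'/β'² = 17/196.

17/196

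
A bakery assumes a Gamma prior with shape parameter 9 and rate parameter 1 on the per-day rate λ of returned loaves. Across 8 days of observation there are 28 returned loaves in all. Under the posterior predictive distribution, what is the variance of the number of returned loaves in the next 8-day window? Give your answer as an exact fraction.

5032/81

Total count 28 over total exposure 8 days.
Conjugate update: add total count to the shape and total exposure to the rate, giving Gamma(37, 9).
The posterior predictive for a window of length T is Negative Binomial with variance T·α'·(β'+T)/β'² = 8·37·17/81 = 5032/81.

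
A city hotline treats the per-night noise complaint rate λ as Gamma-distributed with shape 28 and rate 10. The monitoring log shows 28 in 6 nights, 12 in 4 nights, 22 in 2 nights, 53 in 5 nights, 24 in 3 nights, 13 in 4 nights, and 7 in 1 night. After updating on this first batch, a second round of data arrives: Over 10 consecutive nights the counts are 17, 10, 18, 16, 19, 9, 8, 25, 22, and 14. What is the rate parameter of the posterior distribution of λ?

45

Total count: 28 + 12 + 22 + 53 + 24 + 13 + 7 = 159.
Total exposure: 6 + 4 + 2 + 5 + 3 + 4 + 1 = 25 nights.
After the first batch: Gamma(28 + 159, 10 + 25) = Gamma(187, 35).
Total count: 17 + 10 + 18 + 16 + 19 + 9 + 8 + 25 + 22 + 14 = 158.
Total exposure: 10 nights.
After the second batch: Gamma(187 + 158, 35 + 10) = Gamma(345, 45).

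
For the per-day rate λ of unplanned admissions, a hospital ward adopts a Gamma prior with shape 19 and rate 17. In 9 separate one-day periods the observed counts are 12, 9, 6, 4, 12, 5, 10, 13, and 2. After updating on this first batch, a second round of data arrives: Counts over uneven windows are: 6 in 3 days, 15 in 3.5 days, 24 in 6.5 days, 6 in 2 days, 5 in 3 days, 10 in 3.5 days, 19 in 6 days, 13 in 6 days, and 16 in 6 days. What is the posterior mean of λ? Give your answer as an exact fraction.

Total count: 12 + 9 + 6 + 4 + 12 + 5 + 10 + 13 + 2 = 73.
Total exposure: 9 days.
After the first batch: Gamma(19 + 73, 17 + 9) = Gamma(92, 26).
Total count: 6 + 15 + 24 + 6 + 5 + 10 + 19 + 13 + 16 = 114.
Total exposure: 3 + 3.5 + 6.5 + 2 + 3 + 3.5 + 6 + 6 + 6 = 39.5 days.
After the second batch: Gamma(92 + 114, 26 + 39.5) = Gamma(206, 131/2).
Posterior mean = α'/β' = 206/(131/2) = 412/131.

412/131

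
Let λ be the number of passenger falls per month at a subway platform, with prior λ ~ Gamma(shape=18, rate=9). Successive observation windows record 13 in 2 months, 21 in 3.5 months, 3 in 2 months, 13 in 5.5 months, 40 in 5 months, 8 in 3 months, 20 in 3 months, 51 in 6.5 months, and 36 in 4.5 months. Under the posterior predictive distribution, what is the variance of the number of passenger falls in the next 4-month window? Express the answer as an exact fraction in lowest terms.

Total count: 13 + 21 + 3 + 13 + 40 + 8 + 20 + 51 + 36 = 205.
Total exposure: 2 + 3.5 + 2 + 5.5 + 5 + 3 + 3 + 6.5 + 4.5 = 35 months.
Gamma(α, β) with Poisson data over total exposure Σt gives posterior Gamma(α+Σx, β+Σt) = Gamma(223, 44).
The posterior predictive for a window of length T is Negative Binomial with variance T·α'·(β'+T)/β'² = 4·223·48/1936 = 2676/121.

2676/121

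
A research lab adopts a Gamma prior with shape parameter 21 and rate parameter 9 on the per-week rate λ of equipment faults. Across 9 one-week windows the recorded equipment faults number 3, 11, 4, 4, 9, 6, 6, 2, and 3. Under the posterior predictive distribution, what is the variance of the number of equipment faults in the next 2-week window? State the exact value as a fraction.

230/27

Total count: 3 + 11 + 4 + 4 + 9 + 6 + 6 + 2 + 3 = 48.
Total exposure: 9 weeks.
By Gamma–Poisson conjugacy, the posterior is Gamma(α + Σx, β + Σt) = Gamma(21 + 48, 9 + 9) = Gamma(69, 18).
The posterior predictive for a window of length T is Negative Binomial with variance T·α'·(β'+T)/β'² = 2·69·20/324 = 230/27.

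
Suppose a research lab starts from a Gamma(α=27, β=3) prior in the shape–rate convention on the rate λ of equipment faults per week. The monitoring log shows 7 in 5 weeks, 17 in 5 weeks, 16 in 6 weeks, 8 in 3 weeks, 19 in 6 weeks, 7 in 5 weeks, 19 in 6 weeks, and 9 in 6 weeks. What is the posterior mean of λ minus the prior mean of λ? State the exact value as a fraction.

-92/15

Total count: 7 + 17 + 16 + 8 + 19 + 7 + 19 + 9 = 102.
Total exposure: 5 + 5 + 6 + 3 + 6 + 5 + 6 + 6 = 42 weeks.
Conjugate update: add total count to the shape and total exposure to the rate, giving Gamma(129, 45).
Posterior mean = 129/45 = 43/15; prior mean = 27/3 = 9. Difference = 43/15 − 9 = -92/15.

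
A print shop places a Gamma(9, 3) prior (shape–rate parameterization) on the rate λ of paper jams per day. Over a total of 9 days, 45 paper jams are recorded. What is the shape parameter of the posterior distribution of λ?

Total count 45 over total exposure 9 days.
Gamma(α, β) with Poisson data over total exposure Σt gives posterior Gamma(α+Σx, β+Σt) = Gamma(54, 12).

54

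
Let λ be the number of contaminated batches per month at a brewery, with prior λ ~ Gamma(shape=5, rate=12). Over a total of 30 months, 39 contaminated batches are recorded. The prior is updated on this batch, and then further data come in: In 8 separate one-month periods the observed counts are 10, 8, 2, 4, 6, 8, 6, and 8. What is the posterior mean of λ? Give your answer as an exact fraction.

48/25

Total count 39 over total exposure 30 months.
After the first batch: Gamma(5 + 39, 12 + 30) = Gamma(44, 42).
Total count: 10 + 8 + 2 + 4 + 6 + 8 + 6 + 8 = 52.
Total exposure: 8 months.
After the second batch: Gamma(44 + 52, 42 + 8) = Gamma(96, 50).
Posterior mean = α'/β' = 96/50 = 48/25.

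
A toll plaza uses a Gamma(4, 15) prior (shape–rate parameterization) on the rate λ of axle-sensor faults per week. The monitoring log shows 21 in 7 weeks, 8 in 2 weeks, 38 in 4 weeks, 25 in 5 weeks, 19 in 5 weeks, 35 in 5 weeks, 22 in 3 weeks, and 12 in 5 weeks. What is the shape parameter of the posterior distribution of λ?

184

Total count: 21 + 8 + 38 + 25 + 19 + 35 + 22 + 12 = 180.
Total exposure: 7 + 2 + 4 + 5 + 5 + 5 + 3 + 5 = 36 weeks.
Posterior: α' = 4 + 180 = 184, β' = 15 + 36 = 51.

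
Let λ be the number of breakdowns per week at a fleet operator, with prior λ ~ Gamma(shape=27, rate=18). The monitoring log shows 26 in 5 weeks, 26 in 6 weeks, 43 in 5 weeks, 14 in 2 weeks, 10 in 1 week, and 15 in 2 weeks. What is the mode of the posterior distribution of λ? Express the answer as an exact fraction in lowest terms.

Total count: 26 + 26 + 43 + 14 + 10 + 15 = 134.
Total exposure: 5 + 6 + 5 + 2 + 1 + 2 = 21 weeks.
Conjugate update: add total count to the shape and total exposure to the rate, giving Gamma(161, 39).
Posterior mode = (α'−1)/β' = 160/39.

160/39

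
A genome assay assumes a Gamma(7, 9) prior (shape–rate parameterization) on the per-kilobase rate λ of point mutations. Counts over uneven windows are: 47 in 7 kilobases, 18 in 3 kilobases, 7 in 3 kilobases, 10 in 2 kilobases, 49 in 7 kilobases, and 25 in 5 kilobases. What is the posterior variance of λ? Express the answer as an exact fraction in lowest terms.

Total count: 47 + 18 + 7 + 10 + 49 + 25 = 156.
Total exposure: 7 + 3 + 3 + 2 + 7 + 5 = 27 kilobases.
Gamma(α, β) with Poisson data over total exposure Σt gives posterior Gamma(α+Σx, β+Σt) = Gamma(163, 36).
Posterior variance = α'/β'² = 163/1296.

163/1296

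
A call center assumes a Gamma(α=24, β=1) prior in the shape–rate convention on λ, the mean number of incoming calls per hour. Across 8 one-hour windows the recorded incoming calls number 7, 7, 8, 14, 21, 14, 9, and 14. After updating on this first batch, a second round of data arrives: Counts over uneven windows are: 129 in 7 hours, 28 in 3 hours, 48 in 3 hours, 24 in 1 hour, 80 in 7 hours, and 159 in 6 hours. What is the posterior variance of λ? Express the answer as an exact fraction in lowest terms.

Total count: 7 + 7 + 8 + 14 + 21 + 14 + 9 + 14 = 94.
Total exposure: 8 hours.
After the first batch: Gamma(24 + 94, 1 + 8) = Gamma(118, 9).
Total count: 129 + 28 + 48 + 24 + 80 + 159 = 468.
Total exposure: 7 + 3 + 3 + 1 + 7 + 6 = 27 hours.
After the second batch: Gamma(118 + 468, 9 + 27) = Gamma(586, 36).
Posterior variance = α'/β'² = 586/1296 = 293/648.

293/648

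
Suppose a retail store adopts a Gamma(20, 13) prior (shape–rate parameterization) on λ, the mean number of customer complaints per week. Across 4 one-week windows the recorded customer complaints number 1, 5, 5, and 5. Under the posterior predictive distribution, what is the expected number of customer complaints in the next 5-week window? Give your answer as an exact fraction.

180/17

Total count: 1 + 5 + 5 + 5 = 16.
Total exposure: 4 weeks.
Gamma(α, β) with Poisson data over total exposure Σt gives posterior Gamma(α+Σx, β+Σt) = Gamma(36, 17).
Predictive mean over a 5-week window = T·E[λ|data] = 5·36/17 = 180/17.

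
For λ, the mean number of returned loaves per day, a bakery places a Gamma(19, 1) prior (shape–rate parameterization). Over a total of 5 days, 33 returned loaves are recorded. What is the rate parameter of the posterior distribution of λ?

Total count 33 over total exposure 5 days.
Gamma(α, β) with Poisson data over total exposure Σt gives posterior Gamma(α+Σx, β+Σt) = Gamma(52, 6).

6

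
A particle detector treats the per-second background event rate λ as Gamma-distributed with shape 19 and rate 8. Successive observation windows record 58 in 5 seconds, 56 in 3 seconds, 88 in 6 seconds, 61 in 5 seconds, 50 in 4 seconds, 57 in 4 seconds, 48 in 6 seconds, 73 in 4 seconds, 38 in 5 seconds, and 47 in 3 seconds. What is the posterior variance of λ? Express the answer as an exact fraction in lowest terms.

595/2809

Total count: 58 + 56 + 88 + 61 + 50 + 57 + 48 + 73 + 38 + 47 = 576.
Total exposure: 5 + 3 + 6 + 5 + 4 + 4 + 6 + 4 + 5 + 3 = 45 seconds.
Gamma(α, β) with Poisson data over total exposure Σt gives posterior Gamma(α+Σx, β+Σt) = Gamma(595, 53).
Posterior variance = α'/β'² = 595/2809.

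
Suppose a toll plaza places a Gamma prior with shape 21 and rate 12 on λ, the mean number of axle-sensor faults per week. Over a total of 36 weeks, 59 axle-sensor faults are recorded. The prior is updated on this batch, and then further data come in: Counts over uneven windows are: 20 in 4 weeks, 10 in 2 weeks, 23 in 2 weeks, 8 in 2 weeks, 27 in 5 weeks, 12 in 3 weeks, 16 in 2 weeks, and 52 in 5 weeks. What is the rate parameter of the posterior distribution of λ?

73

Total count 59 over total exposure 36 weeks.
After the first batch: Gamma(21 + 59, 12 + 36) = Gamma(80, 48).
Total count: 20 + 10 + 23 + 8 + 27 + 12 + 16 + 52 = 168.
Total exposure: 4 + 2 + 2 + 2 + 5 + 3 + 2 + 5 = 25 weeks.
After the second batch: Gamma(80 + 168, 48 + 25) = Gamma(248, 73).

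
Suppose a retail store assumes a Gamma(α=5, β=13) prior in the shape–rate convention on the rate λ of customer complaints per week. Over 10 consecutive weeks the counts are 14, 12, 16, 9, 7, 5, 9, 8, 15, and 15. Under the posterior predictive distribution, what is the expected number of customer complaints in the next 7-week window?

Total count: 14 + 12 + 16 + 9 + 7 + 5 + 9 + 8 + 15 + 15 = 110.
Total exposure: 10 weeks.
By Gamma–Poisson conjugacy, the posterior is Gamma(α + Σx, β + Σt) = Gamma(5 + 110, 13 + 10) = Gamma(115, 23).
Predictive mean over a 7-week window = T·E[λ|data] = 7·115/23 = 35.

35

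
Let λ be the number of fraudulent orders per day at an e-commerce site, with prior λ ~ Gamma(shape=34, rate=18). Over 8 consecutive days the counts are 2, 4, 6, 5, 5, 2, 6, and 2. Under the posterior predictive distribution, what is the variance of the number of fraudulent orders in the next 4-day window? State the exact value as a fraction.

Total count: 2 + 4 + 6 + 5 + 5 + 2 + 6 + 2 = 32.
Total exposure: 8 days.
Posterior: α' = 34 + 32 = 66, β' = 18 + 8 = 26.
The posterior predictive for a window of length T is Negative Binomial with variance T·α'·(β'+T)/β'² = 4·66·30/676 = 1980/169.

1980/169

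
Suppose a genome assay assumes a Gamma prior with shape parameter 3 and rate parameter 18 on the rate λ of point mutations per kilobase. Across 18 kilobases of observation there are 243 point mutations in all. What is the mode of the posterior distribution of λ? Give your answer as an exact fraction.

Total count 243 over total exposure 18 kilobases.
Gamma(α, β) with Poisson data over total exposure Σt gives posterior Gamma(α+Σx, β+Σt) = Gamma(246, 36).
Posterior mode = (α'−1)/β' = 245/36.

245/36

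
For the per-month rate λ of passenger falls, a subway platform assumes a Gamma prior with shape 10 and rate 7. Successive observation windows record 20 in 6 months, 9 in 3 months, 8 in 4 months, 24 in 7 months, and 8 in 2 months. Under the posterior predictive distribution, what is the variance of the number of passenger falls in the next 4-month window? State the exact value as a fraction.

Total count: 20 + 9 + 8 + 24 + 8 = 69.
Total exposure: 6 + 3 + 4 + 7 + 2 = 22 months.
Conjugate update: add total count to the shape and total exposure to the rate, giving Gamma(79, 29).
The posterior predictive for a window of length T is Negative Binomial with variance T·α'·(β'+T)/β'² = 4·79·33/841 = 10428/841.

10428/841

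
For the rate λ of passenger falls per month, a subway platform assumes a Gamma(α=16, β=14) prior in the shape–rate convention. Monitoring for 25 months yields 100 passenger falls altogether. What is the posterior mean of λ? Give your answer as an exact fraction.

116/39

Total count 100 over total exposure 25 months.
Conjugate update: add total count to the shape and total exposure to the rate, giving Gamma(116, 39).
Posterior mean = α'/β' = 116/39.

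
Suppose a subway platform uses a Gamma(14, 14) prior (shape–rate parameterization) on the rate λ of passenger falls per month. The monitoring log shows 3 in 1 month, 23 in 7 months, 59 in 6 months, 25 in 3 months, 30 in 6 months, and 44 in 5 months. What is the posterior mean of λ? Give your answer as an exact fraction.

33/7

Total count: 3 + 23 + 59 + 25 + 30 + 44 = 184.
Total exposure: 1 + 7 + 6 + 3 + 6 + 5 = 28 months.
The Gamma prior is conjugate for the Poisson rate, so λ | data ~ Gamma(14+184, 14+28) = Gamma(198, 42).
Posterior mean = α'/β' = 198/42 = 33/7.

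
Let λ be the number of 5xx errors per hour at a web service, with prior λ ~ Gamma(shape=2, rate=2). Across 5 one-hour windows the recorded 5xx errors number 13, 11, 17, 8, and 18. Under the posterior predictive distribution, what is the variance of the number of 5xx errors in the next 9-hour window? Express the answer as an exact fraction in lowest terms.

9936/49

Total count: 13 + 11 + 17 + 8 + 18 = 67.
Total exposure: 5 hours.
The Gamma prior is conjugate for the Poisson rate, so λ | data ~ Gamma(2+67, 2+5) = Gamma(69, 7).
The posterior predictive for a window of length T is Negative Binomial with variance T·α'·(β'+T)/β'² = 9·69·16/49 = 9936/49.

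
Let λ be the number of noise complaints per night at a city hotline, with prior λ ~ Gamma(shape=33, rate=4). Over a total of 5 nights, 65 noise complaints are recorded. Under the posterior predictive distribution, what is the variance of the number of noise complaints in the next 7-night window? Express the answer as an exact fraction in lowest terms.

Total count 65 over total exposure 5 nights.
By Gamma–Poisson conjugacy, the posterior is Gamma(α + Σx, β + Σt) = Gamma(33 + 65, 4 + 5) = Gamma(98, 9).
The posterior predictive for a window of length T is Negative Binomial with variance T·α'·(β'+T)/β'² = 7·98·16/81 = 10976/81.

10976/81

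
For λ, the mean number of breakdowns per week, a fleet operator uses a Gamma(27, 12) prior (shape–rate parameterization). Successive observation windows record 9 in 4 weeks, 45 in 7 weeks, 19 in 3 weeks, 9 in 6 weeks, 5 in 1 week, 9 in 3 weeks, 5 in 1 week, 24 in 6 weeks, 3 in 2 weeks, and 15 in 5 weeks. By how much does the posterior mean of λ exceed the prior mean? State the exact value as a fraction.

23/20

Total count: 9 + 45 + 19 + 9 + 5 + 9 + 5 + 24 + 3 + 15 = 143.
Total exposure: 4 + 7 + 3 + 6 + 1 + 3 + 1 + 6 + 2 + 5 = 38 weeks.
The Gamma prior is conjugate for the Poisson rate, so λ | data ~ Gamma(27+143, 12+38) = Gamma(170, 50).
Posterior mean = 170/50 = 17/5; prior mean = 27/12 = 9/4. Difference = 17/5 − 9/4 = 23/20.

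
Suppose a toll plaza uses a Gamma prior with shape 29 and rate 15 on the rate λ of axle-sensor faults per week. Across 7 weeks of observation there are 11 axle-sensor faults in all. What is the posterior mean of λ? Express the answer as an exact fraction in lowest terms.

Total count 11 over total exposure 7 weeks.
By Gamma–Poisson conjugacy, the posterior is Gamma(α + Σx, β + Σt) = Gamma(29 + 11, 15 + 7) = Gamma(40, 22).
Posterior mean = α'/β' = 40/22 = 20/11.

20/11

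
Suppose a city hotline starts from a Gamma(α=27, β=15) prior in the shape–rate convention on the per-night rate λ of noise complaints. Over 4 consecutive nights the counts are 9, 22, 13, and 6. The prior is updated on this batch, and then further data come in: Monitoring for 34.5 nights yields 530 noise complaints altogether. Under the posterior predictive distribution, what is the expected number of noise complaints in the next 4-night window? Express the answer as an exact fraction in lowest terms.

Total count: 9 + 22 + 13 + 6 = 50.
Total exposure: 4 nights.
After the first batch: Gamma(27 + 50, 15 + 4) = Gamma(77, 19).
Total count 530 over total exposure 34.5 nights.
After the second batch: Gamma(77 + 530, 19 + 34.5) = Gamma(607, 107/2).
Predictive mean over a 4-night window = T·E[λ|data] = 4·607/(107/2) = 4856/107.

4856/107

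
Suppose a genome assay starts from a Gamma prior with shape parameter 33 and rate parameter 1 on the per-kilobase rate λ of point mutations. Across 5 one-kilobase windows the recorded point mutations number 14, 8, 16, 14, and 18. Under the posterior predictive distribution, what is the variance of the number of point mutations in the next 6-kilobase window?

206

Total count: 14 + 8 + 16 + 14 + 18 = 70.
Total exposure: 5 kilobases.
Posterior: α' = 33 + 70 = 103, β' = 1 + 5 = 6.
The posterior predictive for a window of length T is Negative Binomial with variance T·α'·(β'+T)/β'² = 6·103·12/36 = 206.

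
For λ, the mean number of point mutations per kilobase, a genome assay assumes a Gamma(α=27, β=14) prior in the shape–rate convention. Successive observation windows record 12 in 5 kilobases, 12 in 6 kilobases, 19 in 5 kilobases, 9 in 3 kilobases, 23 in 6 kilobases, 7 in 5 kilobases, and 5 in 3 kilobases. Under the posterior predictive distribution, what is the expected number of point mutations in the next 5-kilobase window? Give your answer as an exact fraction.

570/47

Total count: 12 + 12 + 19 + 9 + 23 + 7 + 5 = 87.
Total exposure: 5 + 6 + 5 + 3 + 6 + 5 + 3 = 33 kilobases.
The Gamma prior is conjugate for the Poisson rate, so λ | data ~ Gamma(27+87, 14+33) = Gamma(114, 47).
Predictive mean over a 5-kilobase window = T·E[λ|data] = 5·114/47 = 570/47.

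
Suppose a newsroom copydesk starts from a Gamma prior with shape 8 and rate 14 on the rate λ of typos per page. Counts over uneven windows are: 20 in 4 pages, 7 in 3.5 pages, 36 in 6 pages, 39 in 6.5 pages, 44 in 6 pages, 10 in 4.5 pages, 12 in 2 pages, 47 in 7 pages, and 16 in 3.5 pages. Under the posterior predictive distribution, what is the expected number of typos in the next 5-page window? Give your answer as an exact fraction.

Total count: 20 + 7 + 36 + 39 + 44 + 10 + 12 + 47 + 16 = 231.
Total exposure: 4 + 3.5 + 6 + 6.5 + 6 + 4.5 + 2 + 7 + 3.5 = 43 pages.
Gamma(α, β) with Poisson data over total exposure Σt gives posterior Gamma(α+Σx, β+Σt) = Gamma(239, 57).
Predictive mean over a 5-page window = T·E[λ|data] = 5·239/57 = 1195/57.

1195/57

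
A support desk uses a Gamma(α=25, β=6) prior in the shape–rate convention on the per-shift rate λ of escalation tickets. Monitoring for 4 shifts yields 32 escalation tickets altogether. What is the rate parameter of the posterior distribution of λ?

10

Total count 32 over total exposure 4 shifts.
Gamma(α, β) with Poisson data over total exposure Σt gives posterior Gamma(α+Σx, β+Σt) = Gamma(57, 10).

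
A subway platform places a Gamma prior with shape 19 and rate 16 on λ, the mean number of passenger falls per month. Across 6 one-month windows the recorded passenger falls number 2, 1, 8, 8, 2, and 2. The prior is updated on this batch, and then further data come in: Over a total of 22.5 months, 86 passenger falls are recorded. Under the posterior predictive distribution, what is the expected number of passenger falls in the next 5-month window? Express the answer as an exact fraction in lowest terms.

Total count: 2 + 1 + 8 + 8 + 2 + 2 = 23.
Total exposure: 6 months.
After the first batch: Gamma(19 + 23, 16 + 6) = Gamma(42, 22).
Total count 86 over total exposure 22.5 months.
After the second batch: Gamma(42 + 86, 22 + 22.5) = Gamma(128, 89/2).
Predictive mean over a 5-month window = T·E[λ|data] = 5·128/(89/2) = 1280/89.

1280/89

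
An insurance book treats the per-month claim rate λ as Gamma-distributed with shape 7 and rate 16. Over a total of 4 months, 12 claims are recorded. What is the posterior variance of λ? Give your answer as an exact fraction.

19/400

Total count 12 over total exposure 4 months.
Gamma(α, β) with Poisson data over total exposure Σt gives posterior Gamma(α+Σx, β+Σt) = Gamma(19, 20).
Posterior variance = α'/β'² = 19/400.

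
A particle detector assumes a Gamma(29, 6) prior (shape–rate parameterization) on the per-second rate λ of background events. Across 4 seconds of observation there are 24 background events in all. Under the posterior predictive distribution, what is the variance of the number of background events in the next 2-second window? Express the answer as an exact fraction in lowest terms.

Total count 24 over total exposure 4 seconds.
Posterior: α' = 29 + 24 = 53, β' = 6 + 4 = 10.
The posterior predictive for a window of length T is Negative Binomial with variance T·α'·(β'+T)/β'² = 2·53·12/100 = 318/25.

318/25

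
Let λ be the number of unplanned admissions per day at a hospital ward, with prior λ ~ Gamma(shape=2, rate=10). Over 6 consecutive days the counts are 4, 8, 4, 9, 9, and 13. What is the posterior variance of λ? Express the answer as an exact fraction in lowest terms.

Total count: 4 + 8 + 4 + 9 + 9 + 13 = 47.
Total exposure: 6 days.
Gamma(α, β) with Poisson data over total exposure Σt gives posterior Gamma(α+Σx, β+Σt) = Gamma(49, 16).
Posterior variance = α'/β'² = 49/256.

49/256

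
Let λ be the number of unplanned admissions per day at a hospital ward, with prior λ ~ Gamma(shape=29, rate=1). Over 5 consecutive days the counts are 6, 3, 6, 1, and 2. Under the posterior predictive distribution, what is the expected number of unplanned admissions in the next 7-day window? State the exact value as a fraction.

329/6

Total count: 6 + 3 + 6 + 1 + 2 = 18.
Total exposure: 5 days.
Posterior: α' = 29 + 18 = 47, β' = 1 + 5 = 6.
Predictive mean over a 7-day window = T·E[λ|data] = 7·47/6 = 329/6.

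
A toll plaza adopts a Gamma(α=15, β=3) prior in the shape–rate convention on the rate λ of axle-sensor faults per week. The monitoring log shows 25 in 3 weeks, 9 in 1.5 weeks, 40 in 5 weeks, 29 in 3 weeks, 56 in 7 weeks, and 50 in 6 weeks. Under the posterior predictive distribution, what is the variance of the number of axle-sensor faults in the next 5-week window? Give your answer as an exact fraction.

150080/3249

Total count: 25 + 9 + 40 + 29 + 56 + 50 = 209.
Total exposure: 3 + 1.5 + 5 + 3 + 7 + 6 = 25.5 weeks.
Gamma(α, β) with Poisson data over total exposure Σt gives posterior Gamma(α+Σx, β+Σt) = Gamma(224, 57/2).
The posterior predictive for a window of length T is Negative Binomial with variance T·α'·(β'+T)/β'² = 5·224·(67/2)/(3249/4) = 150080/3249.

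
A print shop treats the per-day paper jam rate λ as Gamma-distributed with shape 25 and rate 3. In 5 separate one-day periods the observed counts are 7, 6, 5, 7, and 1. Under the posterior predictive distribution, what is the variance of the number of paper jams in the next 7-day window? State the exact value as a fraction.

Total count: 7 + 6 + 5 + 7 + 1 = 26.
Total exposure: 5 days.
Gamma(α, β) with Poisson data over total exposure Σt gives posterior Gamma(α+Σx, β+Σt) = Gamma(51, 8).
The posterior predictive for a window of length T is Negative Binomial with variance T·α'·(β'+T)/β'² = 7·51·15/64 = 5355/64.

5355/64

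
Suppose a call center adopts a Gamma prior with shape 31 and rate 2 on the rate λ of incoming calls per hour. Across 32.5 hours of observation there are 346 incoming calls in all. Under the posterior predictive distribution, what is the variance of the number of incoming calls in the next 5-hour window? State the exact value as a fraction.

297830/4761

Total count 346 over total exposure 32.5 hours.
Posterior: α' = 31 + 346 = 377, β' = 2 + 32.5 = 69/2.
The posterior predictive for a window of length T is Negative Binomial with variance T·α'·(β'+T)/β'² = 5·377·(79/2)/(4761/4) = 297830/4761.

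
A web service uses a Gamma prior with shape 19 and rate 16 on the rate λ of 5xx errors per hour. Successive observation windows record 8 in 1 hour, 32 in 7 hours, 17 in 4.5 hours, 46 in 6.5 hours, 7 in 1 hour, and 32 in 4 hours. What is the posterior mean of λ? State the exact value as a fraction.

Total count: 8 + 32 + 17 + 46 + 7 + 32 = 142.
Total exposure: 1 + 7 + 4.5 + 6.5 + 1 + 4 = 24 hours.
By Gamma–Poisson conjugacy, the posterior is Gamma(α + Σx, β + Σt) = Gamma(19 + 142, 16 + 24) = Gamma(161, 40).
Posterior mean = α'/β' = 161/40.

161/40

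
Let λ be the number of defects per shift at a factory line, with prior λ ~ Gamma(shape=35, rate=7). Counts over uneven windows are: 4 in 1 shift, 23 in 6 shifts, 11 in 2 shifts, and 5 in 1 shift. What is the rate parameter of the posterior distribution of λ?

17

Total count: 4 + 23 + 11 + 5 = 43.
Total exposure: 1 + 6 + 2 + 1 = 10 shifts.
Gamma(α, β) with Poisson data over total exposure Σt gives posterior Gamma(α+Σx, β+Σt) = Gamma(78, 17).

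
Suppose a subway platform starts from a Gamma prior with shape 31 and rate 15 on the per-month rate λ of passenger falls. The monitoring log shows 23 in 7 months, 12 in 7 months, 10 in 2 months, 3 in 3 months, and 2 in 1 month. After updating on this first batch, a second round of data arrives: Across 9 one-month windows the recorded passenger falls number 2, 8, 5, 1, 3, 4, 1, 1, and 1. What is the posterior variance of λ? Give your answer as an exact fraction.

107/1936

Total count: 23 + 12 + 10 + 3 + 2 = 50.
Total exposure: 7 + 7 + 2 + 3 + 1 = 20 months.
After the first batch: Gamma(31 + 50, 15 + 20) = Gamma(81, 35).
Total count: 2 + 8 + 5 + 1 + 3 + 4 + 1 + 1 + 1 = 26.
Total exposure: 9 months.
After the second batch: Gamma(81 + 26, 35 + 9) = Gamma(107, 44).
Posterior variance = α'/β'² = 107/1936.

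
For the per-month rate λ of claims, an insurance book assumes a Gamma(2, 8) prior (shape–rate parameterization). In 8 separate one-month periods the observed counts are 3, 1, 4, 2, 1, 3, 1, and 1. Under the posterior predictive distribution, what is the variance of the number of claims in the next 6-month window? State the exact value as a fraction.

297/32

Total count: 3 + 1 + 4 + 2 + 1 + 3 + 1 + 1 = 16.
Total exposure: 8 months.
Gamma(α, β) with Poisson data over total exposure Σt gives posterior Gamma(α+Σx, β+Σt) = Gamma(18, 16).
The posterior predictive for a window of length T is Negative Binomial with variance T·α'·(β'+T)/β'² = 6·18·22/256 = 297/32.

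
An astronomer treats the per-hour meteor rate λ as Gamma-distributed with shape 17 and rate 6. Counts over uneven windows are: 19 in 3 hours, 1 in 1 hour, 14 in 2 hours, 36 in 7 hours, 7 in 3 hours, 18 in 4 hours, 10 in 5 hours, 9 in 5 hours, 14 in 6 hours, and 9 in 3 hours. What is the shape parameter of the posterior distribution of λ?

154

Total count: 19 + 1 + 14 + 36 + 7 + 18 + 10 + 9 + 14 + 9 = 137.
Total exposure: 3 + 1 + 2 + 7 + 3 + 4 + 5 + 5 + 6 + 3 = 39 hours.
Gamma(α, β) with Poisson data over total exposure Σt gives posterior Gamma(α+Σx, β+Σt) = Gamma(154, 45).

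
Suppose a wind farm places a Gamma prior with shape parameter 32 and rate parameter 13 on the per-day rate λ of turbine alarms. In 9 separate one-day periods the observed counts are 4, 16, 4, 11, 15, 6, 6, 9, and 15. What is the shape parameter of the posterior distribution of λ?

Total count: 4 + 16 + 4 + 11 + 15 + 6 + 6 + 9 + 15 = 86.
Total exposure: 9 days.
Posterior: α' = 32 + 86 = 118, β' = 13 + 9 = 22.

118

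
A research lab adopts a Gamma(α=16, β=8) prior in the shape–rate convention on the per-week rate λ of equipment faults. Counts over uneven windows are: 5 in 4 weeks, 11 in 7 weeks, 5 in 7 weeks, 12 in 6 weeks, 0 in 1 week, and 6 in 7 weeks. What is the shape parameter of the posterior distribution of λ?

Total count: 5 + 11 + 5 + 12 + 0 + 6 = 39.
Total exposure: 4 + 7 + 7 + 6 + 1 + 7 = 32 weeks.
Gamma(α, β) with Poisson data over total exposure Σt gives posterior Gamma(α+Σx, β+Σt) = Gamma(55, 40).

55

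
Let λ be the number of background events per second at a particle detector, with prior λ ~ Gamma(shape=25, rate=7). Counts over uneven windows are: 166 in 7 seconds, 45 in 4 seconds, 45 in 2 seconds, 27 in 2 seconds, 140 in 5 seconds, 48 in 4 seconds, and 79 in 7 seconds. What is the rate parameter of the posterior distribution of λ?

Total count: 166 + 45 + 45 + 27 + 140 + 48 + 79 = 550.
Total exposure: 7 + 4 + 2 + 2 + 5 + 4 + 7 = 31 seconds.
Posterior: α' = 25 + 550 = 575, β' = 7 + 31 = 38.

38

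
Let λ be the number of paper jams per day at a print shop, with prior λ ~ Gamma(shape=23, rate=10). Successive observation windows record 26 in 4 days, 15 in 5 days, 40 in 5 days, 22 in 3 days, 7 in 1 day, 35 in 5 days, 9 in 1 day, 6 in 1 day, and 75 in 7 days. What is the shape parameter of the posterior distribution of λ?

258

Total count: 26 + 15 + 40 + 22 + 7 + 35 + 9 + 6 + 75 = 235.
Total exposure: 4 + 5 + 5 + 3 + 1 + 5 + 1 + 1 + 7 = 32 days.
The Gamma prior is conjugate for the Poisson rate, so λ | data ~ Gamma(23+235, 10+32) = Gamma(258, 42).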